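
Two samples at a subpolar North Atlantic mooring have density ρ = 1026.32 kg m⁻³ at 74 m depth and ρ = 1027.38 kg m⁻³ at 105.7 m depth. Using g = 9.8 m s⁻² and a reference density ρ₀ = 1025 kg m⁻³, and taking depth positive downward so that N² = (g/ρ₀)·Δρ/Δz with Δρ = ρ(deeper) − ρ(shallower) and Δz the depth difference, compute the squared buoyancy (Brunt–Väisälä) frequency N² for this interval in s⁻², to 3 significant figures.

3.20 × 10⁻⁴ s⁻²

Δρ = 1027.38 − 1026.32 = 1.06 kg m⁻³ over Δz = 105.7 − 74 = 31.7 m.
N² = (9.8/1025) × (1.06/31.7) = 3.1970 × 10⁻⁴ s⁻² ≈ 3.20 × 10⁻⁴ s⁻².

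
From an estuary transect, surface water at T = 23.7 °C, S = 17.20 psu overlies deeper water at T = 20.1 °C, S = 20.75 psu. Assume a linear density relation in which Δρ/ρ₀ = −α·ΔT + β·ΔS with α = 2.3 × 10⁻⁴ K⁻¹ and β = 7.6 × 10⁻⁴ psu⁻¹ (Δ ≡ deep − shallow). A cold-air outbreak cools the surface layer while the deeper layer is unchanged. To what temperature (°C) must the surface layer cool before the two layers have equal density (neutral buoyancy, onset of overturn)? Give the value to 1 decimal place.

Neutral buoyancy requires Δρ = 0, i.e. −α(T_deep − T_surf′) + β(S_deep − S_surf) = 0.
T_surf′ = T_deep − (β/α)·ΔS = 20.1 − (7.6 × 10⁻⁴/2.3 × 10⁻⁴)·(+3.55) = 8.370 °C.
Cooling required: 23.7 − (8.370) = 15.330 °C.

8.4 °C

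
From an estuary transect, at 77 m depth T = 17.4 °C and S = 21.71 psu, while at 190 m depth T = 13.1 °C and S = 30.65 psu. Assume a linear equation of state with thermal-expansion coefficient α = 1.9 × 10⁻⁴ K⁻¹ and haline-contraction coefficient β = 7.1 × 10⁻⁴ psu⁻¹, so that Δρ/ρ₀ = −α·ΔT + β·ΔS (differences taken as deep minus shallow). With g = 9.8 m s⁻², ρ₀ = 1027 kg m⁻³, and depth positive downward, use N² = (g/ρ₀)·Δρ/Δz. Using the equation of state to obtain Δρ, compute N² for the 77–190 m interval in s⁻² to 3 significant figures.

6.21 × 10⁻⁴ s⁻²

ΔT = -4.3 K, ΔS = +8.94 psu (deep − shallow).
Δρ/ρ₀ = −αΔT + βΔS = 8.17 × 10⁻⁴ + 6.3474 × 10⁻³ = 7.1644 × 10⁻³, so Δρ ≈ 7.358 kg m⁻³.
N² = (g/ρ₀)·Δρ/Δz = g·(Δρ/ρ₀)/Δz = 9.8 × 7.1644 × 10⁻³ / 113 = 6.2134 × 10⁻⁴ s⁻² ≈ 6.21 × 10⁻⁴ s⁻².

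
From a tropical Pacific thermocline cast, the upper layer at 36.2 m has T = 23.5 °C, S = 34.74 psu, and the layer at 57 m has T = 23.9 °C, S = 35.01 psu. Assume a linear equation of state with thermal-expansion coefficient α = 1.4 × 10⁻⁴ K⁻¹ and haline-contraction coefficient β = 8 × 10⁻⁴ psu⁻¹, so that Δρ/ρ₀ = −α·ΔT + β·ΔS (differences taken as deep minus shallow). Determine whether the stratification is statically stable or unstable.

stable

ΔT = 23.9 − 23.5 = +0.4 K and ΔS = 35.01 − 34.74 = +0.27 psu (deep − shallow).
−αΔT = -5.60 × 10⁻⁵; βΔS = 2.16 × 10⁻⁴; sum Δρ/ρ₀ = 1.60 × 10⁻⁴.
Δρ/ρ₀ > 0, so Δρ > 0: deeper water is denser → statically stable.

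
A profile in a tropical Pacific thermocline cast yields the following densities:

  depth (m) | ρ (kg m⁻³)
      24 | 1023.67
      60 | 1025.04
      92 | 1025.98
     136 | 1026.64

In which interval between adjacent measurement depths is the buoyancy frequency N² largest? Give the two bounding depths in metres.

Compute the density gradient over each adjacent pair:
  24–60 m: Δρ/Δz = 1.37/36 = 0.038 kg m⁻⁴
  60–92 m: Δρ/Δz = 0.94/32 = 0.029 kg m⁻⁴
  92–136 m: Δρ/Δz = 0.66/44 = 0.015 kg m⁻⁴
The largest gradient is in the 24–60 m interval — the pycnocline.

24–60 m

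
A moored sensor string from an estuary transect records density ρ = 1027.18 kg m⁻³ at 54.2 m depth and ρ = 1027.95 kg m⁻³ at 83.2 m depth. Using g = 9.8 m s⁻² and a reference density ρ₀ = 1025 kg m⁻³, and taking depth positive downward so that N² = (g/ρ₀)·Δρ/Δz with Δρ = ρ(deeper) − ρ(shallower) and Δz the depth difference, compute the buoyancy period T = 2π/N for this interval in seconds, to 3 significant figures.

Δρ = 1027.95 − 1027.18 = 0.77 kg m⁻³ over Δz = 83.2 − 54.2 = 29 m.
N² = (9.8/1025) × (0.77/29) = 2.5386 × 10⁻⁴ s⁻².
N = √(2.5386 × 10⁻⁴) = 0.015933 rad s⁻¹, so T = 2π/N = 394.35 s ≈ 394 s.

394 s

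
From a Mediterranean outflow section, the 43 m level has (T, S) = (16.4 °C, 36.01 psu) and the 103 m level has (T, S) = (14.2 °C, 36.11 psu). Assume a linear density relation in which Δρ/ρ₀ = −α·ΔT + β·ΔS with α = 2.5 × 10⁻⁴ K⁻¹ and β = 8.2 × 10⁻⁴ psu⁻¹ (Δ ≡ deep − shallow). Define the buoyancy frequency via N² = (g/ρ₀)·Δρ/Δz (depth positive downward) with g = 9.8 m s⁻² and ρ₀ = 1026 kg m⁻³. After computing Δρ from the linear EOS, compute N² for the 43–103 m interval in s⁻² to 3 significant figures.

ΔT = -2.2 K, ΔS = +0.10 psu (deep − shallow).
Δρ/ρ₀ = −αΔT + βΔS = 5.50 × 10⁻⁴ + 8.20 × 10⁻⁵ = 6.32 × 10⁻⁴, so Δρ ≈ 0.6484 kg m⁻³.
N² = (g/ρ₀)·Δρ/Δz = g·(Δρ/ρ₀)/Δz = 9.8 × 6.32 × 10⁻⁴ / 60 = 1.0323 × 10⁻⁴ s⁻² ≈ 1.03 × 10⁻⁴ s⁻².

1.03 × 10⁻⁴ s⁻²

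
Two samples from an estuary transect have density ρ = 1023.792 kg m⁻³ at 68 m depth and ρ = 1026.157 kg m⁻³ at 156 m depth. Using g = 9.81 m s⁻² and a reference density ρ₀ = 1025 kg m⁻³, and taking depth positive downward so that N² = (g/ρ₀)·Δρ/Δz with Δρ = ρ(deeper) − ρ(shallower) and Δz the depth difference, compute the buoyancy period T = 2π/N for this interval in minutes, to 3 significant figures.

6.53 min

Δρ = 1026.157 − 1023.792 = 2.365 kg m⁻³ over Δz = 156 − 68 = 88 m.
N² = (9.81/1025) × (2.365/88) = 2.5721 × 10⁻⁴ s⁻².
N = √(2.5721 × 10⁻⁴) = 0.016038 rad s⁻¹, so T = 2π/N = 391.77 s = 6.5295 min ≈ 6.53 min.
A positive N² confirms static stability across the interval.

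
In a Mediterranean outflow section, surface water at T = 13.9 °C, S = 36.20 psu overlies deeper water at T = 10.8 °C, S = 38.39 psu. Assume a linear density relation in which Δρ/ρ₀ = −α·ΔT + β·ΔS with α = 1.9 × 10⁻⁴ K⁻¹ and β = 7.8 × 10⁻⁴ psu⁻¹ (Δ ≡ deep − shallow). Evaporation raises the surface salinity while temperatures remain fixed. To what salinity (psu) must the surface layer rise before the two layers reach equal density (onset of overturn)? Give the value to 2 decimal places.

Neutral buoyancy requires −α(T_deep − T_surf) + β(S_deep − S_surf′) = 0.
S_surf′ = S_deep − (α/β)·ΔT = 38.39 − (1.9 × 10⁻⁴/7.8 × 10⁻⁴)·(-3.1) = 39.1451 psu.
Increase required: 39.1451 − 36.20 = 2.9451 psu.

39.15 psu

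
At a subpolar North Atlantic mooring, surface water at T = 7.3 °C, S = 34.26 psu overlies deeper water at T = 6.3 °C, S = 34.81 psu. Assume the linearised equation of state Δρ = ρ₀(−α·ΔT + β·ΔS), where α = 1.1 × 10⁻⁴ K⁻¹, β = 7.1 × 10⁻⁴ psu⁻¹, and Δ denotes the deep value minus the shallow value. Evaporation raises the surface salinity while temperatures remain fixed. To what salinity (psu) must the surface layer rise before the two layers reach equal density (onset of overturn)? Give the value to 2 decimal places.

Neutral buoyancy requires −α(T_deep − T_surf) + β(S_deep − S_surf′) = 0.
S_surf′ = S_deep − (α/β)·ΔT = 34.81 − (1.1 × 10⁻⁴/7.1 × 10⁻⁴)·(-1.0) = 34.9649 psu.
Increase required: 34.9649 − 34.26 = 0.7049 psu.

34.96 psu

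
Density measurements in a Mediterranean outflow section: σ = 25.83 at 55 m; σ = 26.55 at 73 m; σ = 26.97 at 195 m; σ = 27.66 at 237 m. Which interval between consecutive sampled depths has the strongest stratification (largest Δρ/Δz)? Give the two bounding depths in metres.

Compute the density gradient over each adjacent pair:
  55–73 m: Δρ/Δz = 0.72/18 = 0.040 kg m⁻⁴
  73–195 m: Δρ/Δz = 0.42/122 = 3.4 × 10⁻³ kg m⁻⁴
  195–237 m: Δρ/Δz = 0.69/42 = 0.016 kg m⁻⁴
The largest gradient is in the 55–73 m interval — the pycnocline.

55–73 m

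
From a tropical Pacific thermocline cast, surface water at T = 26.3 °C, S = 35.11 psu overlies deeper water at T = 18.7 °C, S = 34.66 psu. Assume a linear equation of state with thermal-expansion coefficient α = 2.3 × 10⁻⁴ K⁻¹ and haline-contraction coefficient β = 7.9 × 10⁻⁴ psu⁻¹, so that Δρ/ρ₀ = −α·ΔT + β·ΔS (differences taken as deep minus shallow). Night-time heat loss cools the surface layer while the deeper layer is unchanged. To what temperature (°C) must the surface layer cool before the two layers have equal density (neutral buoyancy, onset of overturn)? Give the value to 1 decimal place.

Neutral buoyancy requires Δρ = 0, i.e. −α(T_deep − T_surf′) + β(S_deep − S_surf) = 0.
T_surf′ = T_deep − (β/α)·ΔS = 18.7 − (7.9 × 10⁻⁴/2.3 × 10⁻⁴)·(-0.45) = 20.246 °C.
Cooling required: 26.3 − (20.246) = 6.054 °C.

20.2 °C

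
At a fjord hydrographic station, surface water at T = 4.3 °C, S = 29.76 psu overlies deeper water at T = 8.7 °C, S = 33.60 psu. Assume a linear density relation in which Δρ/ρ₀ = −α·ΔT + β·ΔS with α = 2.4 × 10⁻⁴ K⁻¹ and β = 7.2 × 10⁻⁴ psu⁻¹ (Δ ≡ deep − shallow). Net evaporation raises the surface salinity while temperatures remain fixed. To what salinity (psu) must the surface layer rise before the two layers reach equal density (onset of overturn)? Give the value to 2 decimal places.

Neutral buoyancy requires −α(T_deep − T_surf) + β(S_deep − S_surf′) = 0.
S_surf′ = S_deep − (α/β)·ΔT = 33.60 − (2.4 × 10⁻⁴/7.2 × 10⁻⁴)·(+4.4) = 32.1333 psu.
Increase required: 32.1333 − 29.76 = 2.3733 psu.

32.13 psu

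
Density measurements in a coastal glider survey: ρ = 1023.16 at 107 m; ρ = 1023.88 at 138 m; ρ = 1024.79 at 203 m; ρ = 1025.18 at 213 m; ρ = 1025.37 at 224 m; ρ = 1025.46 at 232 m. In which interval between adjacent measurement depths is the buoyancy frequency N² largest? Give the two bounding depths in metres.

203–213 m

Compute the density gradient over each adjacent pair:
  107–138 m: Δρ/Δz = 0.72/31 = 0.023 kg m⁻⁴
  138–203 m: Δρ/Δz = 0.91/65 = 0.014 kg m⁻⁴
  203–213 m: Δρ/Δz = 0.39/10 = 0.039 kg m⁻⁴
  213–224 m: Δρ/Δz = 0.19/11 = 0.017 kg m⁻⁴
  224–232 m: Δρ/Δz = 0.09/8 = 0.011 kg m⁻⁴
The largest gradient is in the 203–213 m interval — the pycnocline.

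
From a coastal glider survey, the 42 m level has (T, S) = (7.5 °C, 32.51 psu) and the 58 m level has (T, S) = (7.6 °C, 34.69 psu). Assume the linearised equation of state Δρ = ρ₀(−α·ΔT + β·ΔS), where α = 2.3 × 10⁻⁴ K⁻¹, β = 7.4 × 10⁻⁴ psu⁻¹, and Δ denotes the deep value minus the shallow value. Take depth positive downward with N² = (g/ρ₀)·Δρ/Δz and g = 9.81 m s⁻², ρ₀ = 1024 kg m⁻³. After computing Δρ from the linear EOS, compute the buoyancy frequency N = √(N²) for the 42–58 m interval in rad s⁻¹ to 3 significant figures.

0.0312 rad s⁻¹

ΔT = +0.1 K, ΔS = +2.18 psu (deep − shallow).
Δρ/ρ₀ = −αΔT + βΔS = -2.30 × 10⁻⁵ + 1.6132 × 10⁻³ = 1.5902 × 10⁻³, so Δρ ≈ 1.628 kg m⁻³.
N² = (g/ρ₀)·Δρ/Δz = g·(Δρ/ρ₀)/Δz = 9.81 × 1.5902 × 10⁻³ / 16 = 9.7499 × 10⁻⁴ s⁻².
N = √(9.7499 × 10⁻⁴) = 0.031225 rad s⁻¹ ≈ 0.0312 rad s⁻¹.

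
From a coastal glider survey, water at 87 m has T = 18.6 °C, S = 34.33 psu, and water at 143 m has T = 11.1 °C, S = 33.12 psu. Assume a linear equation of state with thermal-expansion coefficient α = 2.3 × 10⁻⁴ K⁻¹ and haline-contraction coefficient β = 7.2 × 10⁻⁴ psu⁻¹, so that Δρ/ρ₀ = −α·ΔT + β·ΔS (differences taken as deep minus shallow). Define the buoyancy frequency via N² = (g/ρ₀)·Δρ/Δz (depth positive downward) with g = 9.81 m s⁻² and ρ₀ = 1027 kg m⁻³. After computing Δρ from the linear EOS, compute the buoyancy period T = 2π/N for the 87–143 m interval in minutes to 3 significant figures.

8.56 min

ΔT = -7.5 K, ΔS = -1.21 psu (deep − shallow).
Δρ/ρ₀ = −αΔT + βΔS = 1.725 × 10⁻³ − 8.712 × 10⁻⁴ = 8.538 × 10⁻⁴, so Δρ ≈ 0.8769 kg m⁻³.
N² = (g/ρ₀)·Δρ/Δz = g·(Δρ/ρ₀)/Δz = 9.81 × 8.538 × 10⁻⁴ / 56 = 1.4957 × 10⁻⁴ s⁻².
N = √(1.4957 × 10⁻⁴) = 0.012230 rad s⁻¹ → T = 2π/N = 513.75 s = 8.5625 min ≈ 8.56 min.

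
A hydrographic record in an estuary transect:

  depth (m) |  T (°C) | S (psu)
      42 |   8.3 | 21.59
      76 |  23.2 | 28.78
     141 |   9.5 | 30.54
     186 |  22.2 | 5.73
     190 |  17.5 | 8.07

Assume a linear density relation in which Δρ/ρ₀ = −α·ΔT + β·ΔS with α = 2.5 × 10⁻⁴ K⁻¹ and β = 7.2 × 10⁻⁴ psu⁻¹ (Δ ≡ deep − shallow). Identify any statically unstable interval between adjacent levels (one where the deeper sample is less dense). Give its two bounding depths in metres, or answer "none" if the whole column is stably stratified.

Evaluate Δρ/ρ₀ = −αΔT + βΔS across each adjacent pair:
  42–76 m: −αΔT+βΔS = −(2.5 × 10⁻⁴)(+14.9)+(7.2 × 10⁻⁴)(+7.19) = 1.5 × 10⁻³ → stable
  76–141 m: −αΔT+βΔS = −(2.5 × 10⁻⁴)(-13.7)+(7.2 × 10⁻⁴)(+1.76) = 4.7 × 10⁻³ → stable
  141–186 m: −αΔT+βΔS = −(2.5 × 10⁻⁴)(+12.7)+(7.2 × 10⁻⁴)(-24.81) = -0.021 → UNSTABLE
  186–190 m: −αΔT+βΔS = −(2.5 × 10⁻⁴)(-4.7)+(7.2 × 10⁻⁴)(+2.34) = 2.9 × 10⁻³ → stable
The 141–186 m interval has Δρ < 0: lighter water underlies denser water.

141–186 m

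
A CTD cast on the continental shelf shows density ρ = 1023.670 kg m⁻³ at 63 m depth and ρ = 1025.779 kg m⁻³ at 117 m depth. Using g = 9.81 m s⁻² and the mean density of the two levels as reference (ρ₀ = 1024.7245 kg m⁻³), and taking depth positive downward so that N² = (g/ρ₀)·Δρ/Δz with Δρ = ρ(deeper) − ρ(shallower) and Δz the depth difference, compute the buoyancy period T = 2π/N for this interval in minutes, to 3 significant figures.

5.42 min

Δρ = 1025.779 − 1023.670 = 2.109 kg m⁻³ over Δz = 117 − 63 = 54 m.
N² = (9.81/1024.7245) × (2.109/54) = 3.7389 × 10⁻⁴ s⁻².
N = √(3.7389 × 10⁻⁴) = 0.019336 rad s⁻¹, so T = 2π/N = 324.95 s = 5.4158 min ≈ 5.42 min.
Since Δρ > 0 the layer is stably stratified.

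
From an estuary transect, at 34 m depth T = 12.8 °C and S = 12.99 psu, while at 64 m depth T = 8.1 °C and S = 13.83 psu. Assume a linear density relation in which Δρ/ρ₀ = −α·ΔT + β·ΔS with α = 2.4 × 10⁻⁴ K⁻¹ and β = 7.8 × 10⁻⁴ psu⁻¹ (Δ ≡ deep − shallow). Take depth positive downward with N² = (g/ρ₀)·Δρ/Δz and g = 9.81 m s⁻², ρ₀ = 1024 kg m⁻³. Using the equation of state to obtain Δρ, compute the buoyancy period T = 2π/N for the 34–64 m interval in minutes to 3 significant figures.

ΔT = -4.7 K, ΔS = +0.84 psu (deep − shallow).
Δρ/ρ₀ = −αΔT + βΔS = 1.128 × 10⁻³ + 6.552 × 10⁻⁴ = 1.7832 × 10⁻³, so Δρ ≈ 1.826 kg m⁻³.
N² = (g/ρ₀)·Δρ/Δz = g·(Δρ/ρ₀)/Δz = 9.81 × 1.7832 × 10⁻³ / 30 = 5.8311 × 10⁻⁴ s⁻².
N = √(5.8311 × 10⁻⁴) = 0.024148 rad s⁻¹ → T = 2π/N = 260.19 s = 4.3365 min ≈ 4.34 min.

4.34 min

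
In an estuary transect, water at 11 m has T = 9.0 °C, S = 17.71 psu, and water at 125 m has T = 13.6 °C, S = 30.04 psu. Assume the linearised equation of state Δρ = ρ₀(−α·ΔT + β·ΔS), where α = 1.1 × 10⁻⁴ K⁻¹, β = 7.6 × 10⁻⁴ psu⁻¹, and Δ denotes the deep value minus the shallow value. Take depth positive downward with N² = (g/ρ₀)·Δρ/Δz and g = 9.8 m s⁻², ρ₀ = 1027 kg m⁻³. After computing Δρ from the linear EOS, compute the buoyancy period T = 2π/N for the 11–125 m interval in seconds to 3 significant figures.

228 s

ΔT = +4.6 K, ΔS = +12.33 psu (deep − shallow).
Δρ/ρ₀ = −αΔT + βΔS = -5.06 × 10⁻⁴ + 9.3708 × 10⁻³ = 8.8648 × 10⁻³, so Δρ ≈ 9.104 kg m⁻³.
N² = (g/ρ₀)·Δρ/Δz = g·(Δρ/ρ₀)/Δz = 9.8 × 8.8648 × 10⁻³ / 114 = 7.6206 × 10⁻⁴ s⁻².
N = √(7.6206 × 10⁻⁴) = 0.027605 rad s⁻¹ → T = 2π/N = 227.61 s ≈ 228 s.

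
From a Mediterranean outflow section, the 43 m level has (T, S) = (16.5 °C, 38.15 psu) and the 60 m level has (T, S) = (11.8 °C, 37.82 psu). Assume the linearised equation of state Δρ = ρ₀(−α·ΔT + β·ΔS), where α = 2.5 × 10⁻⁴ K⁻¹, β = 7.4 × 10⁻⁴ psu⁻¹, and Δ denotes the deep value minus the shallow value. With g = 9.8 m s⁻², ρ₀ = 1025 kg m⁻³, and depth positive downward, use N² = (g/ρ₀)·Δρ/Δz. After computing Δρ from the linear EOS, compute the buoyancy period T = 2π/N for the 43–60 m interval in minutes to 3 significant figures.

4.52 min

ΔT = -4.7 K, ΔS = -0.33 psu (deep − shallow).
Δρ/ρ₀ = −αΔT + βΔS = 1.175 × 10⁻³ − 2.442 × 10⁻⁴ = 9.308 × 10⁻⁴, so Δρ ≈ 0.9541 kg m⁻³.
N² = (g/ρ₀)·Δρ/Δz = g·(Δρ/ρ₀)/Δz = 9.8 × 9.308 × 10⁻⁴ / 17 = 5.3658 × 10⁻⁴ s⁻².
N = √(5.3658 × 10⁻⁴) = 0.023164 rad s⁻¹ → T = 2π/N = 271.25 s = 4.5208 min ≈ 4.52 min.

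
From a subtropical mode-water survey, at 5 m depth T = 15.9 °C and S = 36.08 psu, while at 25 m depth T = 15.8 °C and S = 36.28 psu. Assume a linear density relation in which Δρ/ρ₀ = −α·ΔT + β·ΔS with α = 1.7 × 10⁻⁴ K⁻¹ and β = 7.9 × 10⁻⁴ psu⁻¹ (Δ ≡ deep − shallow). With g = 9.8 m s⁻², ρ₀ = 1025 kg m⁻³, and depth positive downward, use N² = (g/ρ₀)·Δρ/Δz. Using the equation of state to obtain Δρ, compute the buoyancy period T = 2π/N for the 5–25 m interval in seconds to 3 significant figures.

679 s

ΔT = -0.1 K, ΔS = +0.20 psu (deep − shallow).
Δρ/ρ₀ = −αΔT + βΔS = 1.70 × 10⁻⁵ + 1.58 × 10⁻⁴ = 1.75 × 10⁻⁴, so Δρ ≈ 0.1794 kg m⁻³.
N² = (g/ρ₀)·Δρ/Δz = g·(Δρ/ρ₀)/Δz = 9.8 × 1.75 × 10⁻⁴ / 20 = 8.5750 × 10⁻⁵ s⁻².
N = √(8.5750 × 10⁻⁵) = 9.2601 × 10⁻³ rad s⁻¹ → T = 2π/N = 678.52 s ≈ 679 s.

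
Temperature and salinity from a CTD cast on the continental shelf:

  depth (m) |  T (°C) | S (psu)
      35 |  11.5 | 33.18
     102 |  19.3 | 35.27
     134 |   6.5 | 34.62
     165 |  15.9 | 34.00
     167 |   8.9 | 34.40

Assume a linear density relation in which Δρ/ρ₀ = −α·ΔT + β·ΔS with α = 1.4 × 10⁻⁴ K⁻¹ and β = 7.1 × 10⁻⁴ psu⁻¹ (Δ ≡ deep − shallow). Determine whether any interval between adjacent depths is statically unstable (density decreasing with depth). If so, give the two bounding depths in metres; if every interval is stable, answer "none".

134–165 m

Evaluate Δρ/ρ₀ = −αΔT + βΔS across each adjacent pair:
  35–102 m: −αΔT+βΔS = −(1.4 × 10⁻⁴)(+7.8)+(7.1 × 10⁻⁴)(+2.09) = 3.9 × 10⁻⁴ → stable
  102–134 m: −αΔT+βΔS = −(1.4 × 10⁻⁴)(-12.8)+(7.1 × 10⁻⁴)(-0.65) = 1.3 × 10⁻³ → stable
  134–165 m: −αΔT+βΔS = −(1.4 × 10⁻⁴)(+9.4)+(7.1 × 10⁻⁴)(-0.62) = -1.8 × 10⁻³ → UNSTABLE
  165–167 m: −αΔT+βΔS = −(1.4 × 10⁻⁴)(-7.0)+(7.1 × 10⁻⁴)(+0.40) = 1.3 × 10⁻³ → stable
The 134–165 m interval has Δρ < 0: lighter water underlies denser water.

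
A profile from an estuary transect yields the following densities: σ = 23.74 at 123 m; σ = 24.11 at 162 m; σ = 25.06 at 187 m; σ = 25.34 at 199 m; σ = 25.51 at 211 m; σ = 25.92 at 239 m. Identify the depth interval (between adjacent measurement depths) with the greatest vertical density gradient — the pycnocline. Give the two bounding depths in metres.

Compute the density gradient over each adjacent pair:
  123–162 m: Δρ/Δz = 0.37/39 = 9.5 × 10⁻³ kg m⁻⁴
  162–187 m: Δρ/Δz = 0.95/25 = 0.038 kg m⁻⁴
  187–199 m: Δρ/Δz = 0.28/12 = 0.023 kg m⁻⁴
  199–211 m: Δρ/Δz = 0.17/12 = 0.014 kg m⁻⁴
  211–239 m: Δρ/Δz = 0.41/28 = 0.015 kg m⁻⁴
The largest gradient is in the 162–187 m interval — the pycnocline.

162–187 m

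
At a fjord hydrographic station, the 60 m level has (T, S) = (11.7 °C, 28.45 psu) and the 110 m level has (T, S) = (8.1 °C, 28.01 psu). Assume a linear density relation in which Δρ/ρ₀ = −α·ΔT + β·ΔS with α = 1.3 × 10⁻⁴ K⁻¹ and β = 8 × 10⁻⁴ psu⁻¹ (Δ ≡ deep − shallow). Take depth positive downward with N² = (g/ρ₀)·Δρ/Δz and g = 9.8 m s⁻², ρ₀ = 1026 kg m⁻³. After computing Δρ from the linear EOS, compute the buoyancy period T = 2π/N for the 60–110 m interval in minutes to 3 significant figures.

22.0 min

ΔT = -3.6 K, ΔS = -0.44 psu (deep − shallow).
Δρ/ρ₀ = −αΔT + βΔS = 4.68 × 10⁻⁴ − 3.52 × 10⁻⁴ = 1.16 × 10⁻⁴, so Δρ ≈ 0.1190 kg m⁻³.
N² = (g/ρ₀)·Δρ/Δz = g·(Δρ/ρ₀)/Δz = 9.8 × 1.16 × 10⁻⁴ / 50 = 2.2736 × 10⁻⁵ s⁻².
N = √(2.2736 × 10⁻⁵) = 4.7682 × 10⁻³ rad s⁻¹ → T = 2π/N = 1.3177 × 10³ s = 21.962 min ≈ 22.0 min.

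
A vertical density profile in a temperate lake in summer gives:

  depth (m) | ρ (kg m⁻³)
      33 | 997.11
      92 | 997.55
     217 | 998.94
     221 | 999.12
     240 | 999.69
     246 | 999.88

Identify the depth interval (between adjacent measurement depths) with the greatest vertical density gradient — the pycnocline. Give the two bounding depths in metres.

Compute the density gradient over each adjacent pair:
  33–92 m: Δρ/Δz = 0.44/59 = 7.5 × 10⁻³ kg m⁻⁴
  92–217 m: Δρ/Δz = 1.39/125 = 0.011 kg m⁻⁴
  217–221 m: Δρ/Δz = 0.18/4 = 0.045 kg m⁻⁴
  221–240 m: Δρ/Δz = 0.57/19 = 0.030 kg m⁻⁴
  240–246 m: Δρ/Δz = 0.19/6 = 0.032 kg m⁻⁴
The largest gradient is in the 217–221 m interval — the pycnocline.

217–221 m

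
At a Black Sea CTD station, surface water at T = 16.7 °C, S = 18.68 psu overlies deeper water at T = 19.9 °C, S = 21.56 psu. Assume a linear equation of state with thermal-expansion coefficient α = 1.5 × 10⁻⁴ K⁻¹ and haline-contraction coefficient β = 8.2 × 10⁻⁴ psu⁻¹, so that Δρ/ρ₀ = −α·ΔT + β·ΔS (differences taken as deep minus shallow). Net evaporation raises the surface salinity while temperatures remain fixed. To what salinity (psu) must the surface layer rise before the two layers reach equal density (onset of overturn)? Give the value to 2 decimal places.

20.97 psu

Neutral buoyancy requires −α(T_deep − T_surf) + β(S_deep − S_surf′) = 0.
S_surf′ = S_deep − (α/β)·ΔT = 21.56 − (1.5 × 10⁻⁴/8.2 × 10⁻⁴)·(+3.2) = 20.9746 psu.
Increase required: 20.9746 − 18.68 = 2.2946 psu.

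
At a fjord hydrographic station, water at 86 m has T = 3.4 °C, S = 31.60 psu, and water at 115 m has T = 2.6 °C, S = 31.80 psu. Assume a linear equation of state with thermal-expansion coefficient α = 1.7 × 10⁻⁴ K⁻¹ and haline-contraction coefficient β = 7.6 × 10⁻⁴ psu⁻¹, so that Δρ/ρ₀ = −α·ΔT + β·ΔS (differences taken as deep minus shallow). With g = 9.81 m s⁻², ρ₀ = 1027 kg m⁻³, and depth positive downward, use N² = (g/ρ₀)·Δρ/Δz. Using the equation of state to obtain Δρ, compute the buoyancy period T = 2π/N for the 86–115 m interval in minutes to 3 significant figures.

10.6 min

ΔT = -0.8 K, ΔS = +0.20 psu (deep − shallow).
Δρ/ρ₀ = −αΔT + βΔS = 1.36 × 10⁻⁴ + 1.52 × 10⁻⁴ = 2.88 × 10⁻⁴, so Δρ ≈ 0.2958 kg m⁻³.
N² = (g/ρ₀)·Δρ/Δz = g·(Δρ/ρ₀)/Δz = 9.81 × 2.88 × 10⁻⁴ / 29 = 9.7423 × 10⁻⁵ s⁻².
N = √(9.7423 × 10⁻⁵) = 9.8703 × 10⁻³ rad s⁻¹ → T = 2π/N = 636.57 s = 10.610 min ≈ 10.6 min.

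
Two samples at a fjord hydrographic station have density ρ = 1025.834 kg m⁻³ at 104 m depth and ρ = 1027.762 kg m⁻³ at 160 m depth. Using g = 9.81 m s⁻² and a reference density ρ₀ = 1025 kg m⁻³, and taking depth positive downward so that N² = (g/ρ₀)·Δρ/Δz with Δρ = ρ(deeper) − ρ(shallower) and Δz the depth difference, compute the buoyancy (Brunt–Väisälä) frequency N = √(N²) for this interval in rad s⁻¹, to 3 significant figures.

0.0182 rad s⁻¹

Δρ = 1027.762 − 1025.834 = 1.928 kg m⁻³ over Δz = 160 − 104 = 56 m.
N² = (9.81/1025) × (1.928/56) = 3.2951 × 10⁻⁴ s⁻².
N = √(3.2951 × 10⁻⁴) = 0.018152 rad s⁻¹ ≈ 0.0182 rad s⁻¹.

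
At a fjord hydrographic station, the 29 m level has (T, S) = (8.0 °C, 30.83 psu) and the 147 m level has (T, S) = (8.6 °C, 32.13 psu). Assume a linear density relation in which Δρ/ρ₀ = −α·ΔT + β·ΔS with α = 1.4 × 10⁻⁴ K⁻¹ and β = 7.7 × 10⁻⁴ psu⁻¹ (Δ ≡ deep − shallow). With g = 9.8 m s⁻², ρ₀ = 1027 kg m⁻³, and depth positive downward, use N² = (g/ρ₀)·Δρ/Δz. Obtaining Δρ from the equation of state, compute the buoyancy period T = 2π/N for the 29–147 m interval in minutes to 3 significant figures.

ΔT = +0.6 K, ΔS = +1.30 psu (deep − shallow).
Δρ/ρ₀ = −αΔT + βΔS = -8.40 × 10⁻⁵ + 1.001 × 10⁻³ = 9.17 × 10⁻⁴, so Δρ ≈ 0.9418 kg m⁻³.
N² = (g/ρ₀)·Δρ/Δz = g·(Δρ/ρ₀)/Δz = 9.8 × 9.17 × 10⁻⁴ / 118 = 7.6158 × 10⁻⁵ s⁻².
N = √(7.6158 × 10⁻⁵) = 8.7269 × 10⁻³ rad s⁻¹ → T = 2π/N = 719.98 s = 12.000 min ≈ 12.0 min.

12.0 min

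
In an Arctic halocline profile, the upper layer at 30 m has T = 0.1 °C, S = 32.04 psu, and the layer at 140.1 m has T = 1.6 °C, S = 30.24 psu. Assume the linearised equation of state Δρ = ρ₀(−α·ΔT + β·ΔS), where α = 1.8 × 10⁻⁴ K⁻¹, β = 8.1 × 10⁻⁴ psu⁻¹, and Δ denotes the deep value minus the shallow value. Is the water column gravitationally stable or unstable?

unstable

ΔT = 1.6 − 0.1 = +1.5 K and ΔS = 30.24 − 32.04 = -1.80 psu (deep − shallow).
−αΔT = -2.70 × 10⁻⁴; βΔS = -1.458 × 10⁻³; sum Δρ/ρ₀ = -1.728 × 10⁻³.
Δρ/ρ₀ < 0, so Δρ < 0: deeper water is lighter → statically unstable; the column would overturn.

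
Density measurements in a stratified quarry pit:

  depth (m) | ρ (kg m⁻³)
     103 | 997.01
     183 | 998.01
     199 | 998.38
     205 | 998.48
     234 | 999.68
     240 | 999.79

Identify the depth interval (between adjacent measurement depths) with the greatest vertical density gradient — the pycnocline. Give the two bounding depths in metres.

205–234 m

Compute the density gradient over each adjacent pair:
  103–183 m: Δρ/Δz = 1.00/80 = 0.013 kg m⁻⁴
  183–199 m: Δρ/Δz = 0.37/16 = 0.023 kg m⁻⁴
  199–205 m: Δρ/Δz = 0.10/6 = 0.017 kg m⁻⁴
  205–234 m: Δρ/Δz = 1.20/29 = 0.041 kg m⁻⁴
  234–240 m: Δρ/Δz = 0.11/6 = 0.018 kg m⁻⁴
The largest gradient is in the 205–234 m interval — the pycnocline.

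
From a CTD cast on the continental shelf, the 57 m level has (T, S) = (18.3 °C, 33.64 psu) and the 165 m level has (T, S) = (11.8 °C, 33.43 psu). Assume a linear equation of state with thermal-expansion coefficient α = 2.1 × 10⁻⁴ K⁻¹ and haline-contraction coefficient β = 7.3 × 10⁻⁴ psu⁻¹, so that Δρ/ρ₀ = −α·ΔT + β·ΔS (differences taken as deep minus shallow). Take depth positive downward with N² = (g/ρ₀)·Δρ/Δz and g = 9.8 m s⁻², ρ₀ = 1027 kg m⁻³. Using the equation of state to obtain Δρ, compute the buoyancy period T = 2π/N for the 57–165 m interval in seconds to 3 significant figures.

ΔT = -6.5 K, ΔS = -0.21 psu (deep − shallow).
Δρ/ρ₀ = −αΔT + βΔS = 1.365 × 10⁻³ − 1.533 × 10⁻⁴ = 1.2117 × 10⁻³, so Δρ ≈ 1.244 kg m⁻³.
N² = (g/ρ₀)·Δρ/Δz = g·(Δρ/ρ₀)/Δz = 9.8 × 1.2117 × 10⁻³ / 108 = 1.0995 × 10⁻⁴ s⁻².
N = √(1.0995 × 10⁻⁴) = 0.010486 rad s⁻¹ → T = 2π/N = 599.20 s ≈ 599 s.

599 s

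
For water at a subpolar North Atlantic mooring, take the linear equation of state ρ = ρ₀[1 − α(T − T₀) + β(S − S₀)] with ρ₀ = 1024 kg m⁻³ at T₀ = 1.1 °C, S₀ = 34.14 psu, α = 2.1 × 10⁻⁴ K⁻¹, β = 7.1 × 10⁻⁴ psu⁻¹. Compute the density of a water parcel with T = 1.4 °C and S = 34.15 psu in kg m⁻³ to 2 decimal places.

T − T₀ = +0.3 K, S − S₀ = +0.01 psu.
Bracket = 1 − α·(+0.3) + β·(+0.01) = 1 + (-5.59 × 10⁻⁵) = 0.9999441.
ρ = 1024 × 0.9999441 = 1023.94 kg m⁻³.

1023.94 kg m⁻³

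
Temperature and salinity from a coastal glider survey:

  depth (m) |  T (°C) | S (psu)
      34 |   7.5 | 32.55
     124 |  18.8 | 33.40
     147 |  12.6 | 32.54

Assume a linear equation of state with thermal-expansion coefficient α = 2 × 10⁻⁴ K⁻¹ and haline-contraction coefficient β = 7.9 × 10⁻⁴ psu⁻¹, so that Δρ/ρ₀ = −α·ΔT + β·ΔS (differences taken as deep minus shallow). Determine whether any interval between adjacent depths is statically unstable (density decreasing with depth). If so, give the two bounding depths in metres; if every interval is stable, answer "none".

34–124 m

Evaluate Δρ/ρ₀ = −αΔT + βΔS across each adjacent pair:
  34–124 m: −αΔT+βΔS = −(2 × 10⁻⁴)(+11.3)+(7.9 × 10⁻⁴)(+0.85) = -1.6 × 10⁻³ → UNSTABLE
  124–147 m: −αΔT+βΔS = −(2 × 10⁻⁴)(-6.2)+(7.9 × 10⁻⁴)(-0.86) = 5.6 × 10⁻⁴ → stable
The 34–124 m interval has Δρ < 0: lighter water underlies denser water.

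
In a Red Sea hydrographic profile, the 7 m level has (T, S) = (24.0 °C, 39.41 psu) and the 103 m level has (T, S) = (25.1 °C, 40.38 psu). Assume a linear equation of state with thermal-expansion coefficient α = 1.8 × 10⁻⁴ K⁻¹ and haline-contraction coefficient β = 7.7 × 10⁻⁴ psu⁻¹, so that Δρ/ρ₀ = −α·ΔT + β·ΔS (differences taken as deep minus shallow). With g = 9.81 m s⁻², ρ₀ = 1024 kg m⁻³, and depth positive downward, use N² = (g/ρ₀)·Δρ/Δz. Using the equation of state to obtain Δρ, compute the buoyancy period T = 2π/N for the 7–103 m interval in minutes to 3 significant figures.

14.0 min

ΔT = +1.1 K, ΔS = +0.97 psu (deep − shallow).
Δρ/ρ₀ = −αΔT + βΔS = -1.98 × 10⁻⁴ + 7.469 × 10⁻⁴ = 5.489 × 10⁻⁴, so Δρ ≈ 0.5621 kg m⁻³.
N² = (g/ρ₀)·Δρ/Δz = g·(Δρ/ρ₀)/Δz = 9.81 × 5.489 × 10⁻⁴ / 96 = 5.6091 × 10⁻⁵ s⁻².
N = √(5.6091 × 10⁻⁵) = 7.4894 × 10⁻³ rad s⁻¹ → T = 2π/N = 838.94 s = 13.982 min ≈ 14.0 min.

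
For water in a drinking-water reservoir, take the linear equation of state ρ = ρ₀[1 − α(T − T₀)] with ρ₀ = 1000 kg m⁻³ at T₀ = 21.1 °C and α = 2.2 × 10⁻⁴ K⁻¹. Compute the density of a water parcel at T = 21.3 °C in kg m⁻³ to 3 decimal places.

T − T₀ = +0.2 K.
Bracket = 1 − α·(+0.2) = 1 + (-4.40 × 10⁻⁵) = 0.9999560.
ρ = 1000 × 0.9999560 = 999.956 kg m⁻³.

999.956 kg m⁻³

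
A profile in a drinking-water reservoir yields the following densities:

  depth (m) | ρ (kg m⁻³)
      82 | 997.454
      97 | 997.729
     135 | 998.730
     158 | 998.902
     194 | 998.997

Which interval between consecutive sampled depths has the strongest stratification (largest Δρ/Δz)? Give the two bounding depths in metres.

97–135 m

Compute the density gradient over each adjacent pair:
  82–97 m: Δρ/Δz = 0.275/15 = 0.018 kg m⁻⁴
  97–135 m: Δρ/Δz = 1.001/38 = 0.026 kg m⁻⁴
  135–158 m: Δρ/Δz = 0.172/23 = 7.5 × 10⁻³ kg m⁻⁴
  158–194 m: Δρ/Δz = 0.095/36 = 2.6 × 10⁻³ kg m⁻⁴
The largest gradient is in the 97–135 m interval — the pycnocline.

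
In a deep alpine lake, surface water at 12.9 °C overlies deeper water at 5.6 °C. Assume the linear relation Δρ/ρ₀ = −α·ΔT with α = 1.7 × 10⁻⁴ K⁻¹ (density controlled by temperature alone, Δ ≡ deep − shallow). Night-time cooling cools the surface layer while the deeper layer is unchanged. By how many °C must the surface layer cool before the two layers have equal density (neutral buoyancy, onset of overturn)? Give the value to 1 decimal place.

With temperature the only control, equal density requires T_surf′ = T_deep.
T_surf′ = 5.6 °C.
Cooling required: 12.9 − 5.6 = 7.3 °C.

7.3 °C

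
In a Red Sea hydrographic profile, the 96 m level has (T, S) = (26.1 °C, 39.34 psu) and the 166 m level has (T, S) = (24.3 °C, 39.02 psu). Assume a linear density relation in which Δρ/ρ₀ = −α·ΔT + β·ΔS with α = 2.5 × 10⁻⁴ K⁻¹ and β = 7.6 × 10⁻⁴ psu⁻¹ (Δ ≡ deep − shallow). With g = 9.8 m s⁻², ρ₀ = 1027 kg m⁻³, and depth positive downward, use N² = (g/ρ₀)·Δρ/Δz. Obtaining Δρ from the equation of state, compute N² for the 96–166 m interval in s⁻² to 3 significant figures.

2.90 × 10⁻⁵ s⁻²

ΔT = -1.8 K, ΔS = -0.32 psu (deep − shallow).
Δρ/ρ₀ = −αΔT + βΔS = 4.50 × 10⁻⁴ − 2.432 × 10⁻⁴ = 2.068 × 10⁻⁴, so Δρ ≈ 0.2124 kg m⁻³.
N² = (g/ρ₀)·Δρ/Δz = g·(Δρ/ρ₀)/Δz = 9.8 × 2.068 × 10⁻⁴ / 70 = 2.8952 × 10⁻⁵ s⁻² ≈ 2.90 × 10⁻⁵ s⁻².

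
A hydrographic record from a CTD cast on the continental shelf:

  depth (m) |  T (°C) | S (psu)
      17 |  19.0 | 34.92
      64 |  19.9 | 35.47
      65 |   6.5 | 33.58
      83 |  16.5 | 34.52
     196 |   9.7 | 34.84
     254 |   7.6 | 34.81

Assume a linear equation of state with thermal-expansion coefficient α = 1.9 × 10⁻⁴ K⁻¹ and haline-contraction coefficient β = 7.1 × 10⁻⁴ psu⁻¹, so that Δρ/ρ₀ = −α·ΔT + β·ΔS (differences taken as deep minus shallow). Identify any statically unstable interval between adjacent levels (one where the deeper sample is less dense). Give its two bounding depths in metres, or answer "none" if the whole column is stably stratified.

Evaluate Δρ/ρ₀ = −αΔT + βΔS across each adjacent pair:
  17–64 m: −αΔT+βΔS = −(1.9 × 10⁻⁴)(+0.9)+(7.1 × 10⁻⁴)(+0.55) = 2.2 × 10⁻⁴ → stable
  64–65 m: −αΔT+βΔS = −(1.9 × 10⁻⁴)(-13.4)+(7.1 × 10⁻⁴)(-1.89) = 1.2 × 10⁻³ → stable
  65–83 m: −αΔT+βΔS = −(1.9 × 10⁻⁴)(+10.0)+(7.1 × 10⁻⁴)(+0.94) = -1.2 × 10⁻³ → UNSTABLE
  83–196 m: −αΔT+βΔS = −(1.9 × 10⁻⁴)(-6.8)+(7.1 × 10⁻⁴)(+0.32) = 1.5 × 10⁻³ → stable
  196–254 m: −αΔT+βΔS = −(1.9 × 10⁻⁴)(-2.1)+(7.1 × 10⁻⁴)(-0.03) = 3.8 × 10⁻⁴ → stable
The 65–83 m interval has Δρ < 0: lighter water underlies denser water.

65–83 m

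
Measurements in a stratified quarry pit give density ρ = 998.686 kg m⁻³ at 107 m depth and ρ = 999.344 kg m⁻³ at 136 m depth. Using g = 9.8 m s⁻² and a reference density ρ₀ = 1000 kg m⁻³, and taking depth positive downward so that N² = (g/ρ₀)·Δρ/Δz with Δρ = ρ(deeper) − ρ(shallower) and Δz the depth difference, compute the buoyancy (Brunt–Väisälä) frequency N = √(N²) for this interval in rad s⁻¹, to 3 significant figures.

Δρ = 999.344 − 998.686 = 0.658 kg m⁻³ over Δz = 136 − 107 = 29 m.
N² = (9.8/1000) × (0.658/29) = 2.2236 × 10⁻⁴ s⁻².
N = √(2.2236 × 10⁻⁴) = 0.014912 rad s⁻¹ ≈ 0.0149 rad s⁻¹.
A positive N² confirms static stability across the interval.

0.0149 rad s⁻¹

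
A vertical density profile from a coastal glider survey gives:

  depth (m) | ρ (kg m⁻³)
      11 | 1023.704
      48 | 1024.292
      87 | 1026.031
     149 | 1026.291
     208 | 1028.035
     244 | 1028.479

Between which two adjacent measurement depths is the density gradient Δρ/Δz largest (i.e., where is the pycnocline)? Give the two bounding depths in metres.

Compute the density gradient over each adjacent pair:
  11–48 m: Δρ/Δz = 0.588/37 = 0.016 kg m⁻⁴
  48–87 m: Δρ/Δz = 1.739/39 = 0.045 kg m⁻⁴
  87–149 m: Δρ/Δz = 0.260/62 = 4.2 × 10⁻³ kg m⁻⁴
  149–208 m: Δρ/Δz = 1.744/59 = 0.030 kg m⁻⁴
  208–244 m: Δρ/Δz = 0.444/36 = 0.012 kg m⁻⁴
The largest gradient is in the 48–87 m interval — the pycnocline.

48–87 m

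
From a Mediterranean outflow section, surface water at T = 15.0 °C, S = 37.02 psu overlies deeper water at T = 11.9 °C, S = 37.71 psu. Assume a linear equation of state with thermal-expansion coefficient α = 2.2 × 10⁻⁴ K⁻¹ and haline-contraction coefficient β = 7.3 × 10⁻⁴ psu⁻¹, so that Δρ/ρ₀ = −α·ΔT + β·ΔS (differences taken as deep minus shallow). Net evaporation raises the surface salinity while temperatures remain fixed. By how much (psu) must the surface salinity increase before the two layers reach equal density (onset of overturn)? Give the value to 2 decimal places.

1.62 psu

Neutral buoyancy requires −α(T_deep − T_surf) + β(S_deep − S_surf′) = 0.
S_surf′ = S_deep − (α/β)·ΔT = 37.71 − (2.2 × 10⁻⁴/7.3 × 10⁻⁴)·(-3.1) = 38.6442 psu.
Increase required: 38.6442 − 37.02 = 1.6242 psu.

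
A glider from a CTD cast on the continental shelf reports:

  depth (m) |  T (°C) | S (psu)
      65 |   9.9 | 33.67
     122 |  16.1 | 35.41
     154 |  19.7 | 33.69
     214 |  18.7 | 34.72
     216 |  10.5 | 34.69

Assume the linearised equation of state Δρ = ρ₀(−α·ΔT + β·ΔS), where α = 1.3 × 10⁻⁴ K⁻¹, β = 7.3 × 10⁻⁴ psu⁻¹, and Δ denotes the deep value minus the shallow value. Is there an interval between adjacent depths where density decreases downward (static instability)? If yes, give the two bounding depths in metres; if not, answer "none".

122–154 m

Evaluate Δρ/ρ₀ = −αΔT + βΔS across each adjacent pair:
  65–122 m: −αΔT+βΔS = −(1.3 × 10⁻⁴)(+6.2)+(7.3 × 10⁻⁴)(+1.74) = 4.6 × 10⁻⁴ → stable
  122–154 m: −αΔT+βΔS = −(1.3 × 10⁻⁴)(+3.6)+(7.3 × 10⁻⁴)(-1.72) = -1.7 × 10⁻³ → UNSTABLE
  154–214 m: −αΔT+βΔS = −(1.3 × 10⁻⁴)(-1.0)+(7.3 × 10⁻⁴)(+1.03) = 8.8 × 10⁻⁴ → stable
  214–216 m: −αΔT+βΔS = −(1.3 × 10⁻⁴)(-8.2)+(7.3 × 10⁻⁴)(-0.03) = 1.0 × 10⁻³ → stable
The 122–154 m interval has Δρ < 0: lighter water underlies denser water.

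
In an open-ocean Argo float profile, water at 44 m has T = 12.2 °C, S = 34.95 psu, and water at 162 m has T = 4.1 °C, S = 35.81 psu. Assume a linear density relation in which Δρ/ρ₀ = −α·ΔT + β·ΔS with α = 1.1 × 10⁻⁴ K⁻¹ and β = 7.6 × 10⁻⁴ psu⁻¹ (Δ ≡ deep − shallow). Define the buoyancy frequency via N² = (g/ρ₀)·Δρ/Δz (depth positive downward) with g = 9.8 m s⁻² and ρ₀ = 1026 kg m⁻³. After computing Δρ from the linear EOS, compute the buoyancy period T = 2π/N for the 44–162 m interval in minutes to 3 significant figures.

9.25 min

ΔT = -8.1 K, ΔS = +0.86 psu (deep − shallow).
Δρ/ρ₀ = −αΔT + βΔS = 8.91 × 10⁻⁴ + 6.536 × 10⁻⁴ = 1.5446 × 10⁻³, so Δρ ≈ 1.585 kg m⁻³.
N² = (g/ρ₀)·Δρ/Δz = g·(Δρ/ρ₀)/Δz = 9.8 × 1.5446 × 10⁻³ / 118 = 1.2828 × 10⁻⁴ s⁻².
N = √(1.2828 × 10⁻⁴) = 0.011326 rad s⁻¹ → T = 2π/N = 554.76 s = 9.2460 min ≈ 9.25 min.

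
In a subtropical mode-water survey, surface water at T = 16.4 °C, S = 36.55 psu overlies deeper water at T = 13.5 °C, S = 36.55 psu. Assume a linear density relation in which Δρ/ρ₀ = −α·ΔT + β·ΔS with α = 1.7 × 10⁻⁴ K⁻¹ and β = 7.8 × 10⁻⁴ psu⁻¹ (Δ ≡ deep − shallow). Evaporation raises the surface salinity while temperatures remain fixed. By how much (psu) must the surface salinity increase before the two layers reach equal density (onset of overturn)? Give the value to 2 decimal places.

Neutral buoyancy requires −α(T_deep − T_surf) + β(S_deep − S_surf′) = 0.
S_surf′ = S_deep − (α/β)·ΔT = 36.55 − (1.7 × 10⁻⁴/7.8 × 10⁻⁴)·(-2.9) = 37.1821 psu.
Increase required: 37.1821 − 36.55 = 0.6321 psu.

0.63 psu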